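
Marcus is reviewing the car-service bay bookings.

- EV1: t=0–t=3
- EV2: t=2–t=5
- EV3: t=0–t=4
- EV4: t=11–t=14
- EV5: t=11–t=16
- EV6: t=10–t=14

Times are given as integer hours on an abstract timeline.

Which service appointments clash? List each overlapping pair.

Check each pair: they overlap iff neither finishes before the other starts.
Sorted by start: EV1, EV3, EV2, EV6, EV4, EV5.
EV3 starts before EV1 ends → EV1 and EV3 overlap.
EV2 starts before EV1 ends → EV1 and EV2 overlap.
EV6 starts after EV1 ends, so nothing later overlaps EV1 either.
EV2 starts before EV3 ends → EV3 and EV2 overlap.
EV6 starts after EV3 ends, so nothing later overlaps EV3 either.
EV6 starts after EV2 ends, so nothing later overlaps EV2 either.
EV4 starts before EV6 ends → EV6 and EV4 overlap.
EV5 starts before EV6 ends → EV6 and EV5 overlap.
EV5 starts before EV4 ends → EV4 and EV5 overlap.

EV1 & EV2, EV1 & EV3, EV2 & EV3, EV4 & EV5, EV4 & EV6, EV5 & EV6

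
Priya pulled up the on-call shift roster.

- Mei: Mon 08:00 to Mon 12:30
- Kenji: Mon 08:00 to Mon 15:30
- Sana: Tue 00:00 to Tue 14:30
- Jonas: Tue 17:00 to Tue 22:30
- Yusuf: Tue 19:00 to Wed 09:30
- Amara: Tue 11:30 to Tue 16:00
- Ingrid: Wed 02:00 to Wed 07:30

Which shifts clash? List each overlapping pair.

Amara & Sana, Ingrid & Yusuf, Jonas & Yusuf, Kenji & Mei

Two intervals overlap when each starts before the other ends.
Sorted by start: Mei, Kenji, Sana, Amara, Jonas, Yusuf, Ingrid.
Kenji starts before Mei ends → Mei and Kenji overlap.
Sana starts after Mei ends, so Mei has no further overlaps.
Sana starts after Kenji ends, so Kenji has no further overlaps.
Amara starts before Sana ends → Sana and Amara overlap.
Jonas starts after Sana ends, so Sana has no further overlaps.
Jonas starts after Amara ends, so Amara has no further overlaps.
Yusuf starts before Jonas ends → Jonas and Yusuf overlap.
Ingrid starts after Jonas ends.
Ingrid starts before Yusuf ends → Yusuf and Ingrid overlap.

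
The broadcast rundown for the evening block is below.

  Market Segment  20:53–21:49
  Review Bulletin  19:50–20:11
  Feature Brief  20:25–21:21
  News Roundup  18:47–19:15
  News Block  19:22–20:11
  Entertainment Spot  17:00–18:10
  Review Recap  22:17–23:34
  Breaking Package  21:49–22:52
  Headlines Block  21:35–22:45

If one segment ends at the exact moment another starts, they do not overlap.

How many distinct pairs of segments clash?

6

Check each pair: they overlap iff neither finishes before the other starts.
Sorted by start: Entertainment Spot, News Roundup, News Block, Review Bulletin, Feature Brief, Market Segment, Headlines Block, Breaking Package, Review Recap.
News Roundup starts after Entertainment Spot ends, so nothing later overlaps Entertainment Spot either.
News Block starts after News Roundup ends, so nothing later overlaps News Roundup either.
Review Bulletin starts before News Block ends → News Block and Review Bulletin overlap.
Feature Brief starts after News Block ends, so nothing later overlaps News Block either.
Feature Brief starts after Review Bulletin ends, so nothing later overlaps Review Bulletin either.
Market Segment starts before Feature Brief ends → Feature Brief and Market Segment overlap.
Headlines Block starts after Feature Brief ends, so nothing later overlaps Feature Brief either.
Headlines Block starts before Market Segment ends → Market Segment and Headlines Block overlap.
Breaking Package starts exactly when Market Segment ends (back-to-back, no overlap), so nothing later overlaps Market Segment either.
Breaking Package starts before Headlines Block ends → Headlines Block and Breaking Package overlap.
Review Recap starts before Headlines Block ends → Headlines Block and Review Recap overlap.
Review Recap starts before Breaking Package ends → Breaking Package and Review Recap overlap.
Overlapping pairs: Breaking Package & Headlines Block, Breaking Package & Review Recap, Feature Brief & Market Segment, Headlines Block & Market Segment, Headlines Block & Review Recap, News Block & Review Bulletin — 6 in total.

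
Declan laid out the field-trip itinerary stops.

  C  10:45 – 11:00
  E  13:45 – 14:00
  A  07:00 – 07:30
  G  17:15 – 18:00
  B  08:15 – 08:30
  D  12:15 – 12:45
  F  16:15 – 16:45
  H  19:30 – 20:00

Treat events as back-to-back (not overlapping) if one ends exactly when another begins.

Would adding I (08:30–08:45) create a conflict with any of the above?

No — it doesn't clash with anything

A: ends 07:30 at or before I starts 08:30 → clear.
B: ends 08:30 at or before I starts 08:30 → clear.
C: starts 10:45 at or after I ends 08:45 → clear.
D: starts 12:15 at or after I ends 08:45 → clear.
E: starts 13:45 at or after I ends 08:45 → clear.
F: starts 16:15 at or after I ends 08:45 → clear.
G: starts 17:15 at or after I ends 08:45 → clear.
H: starts 19:30 at or after I ends 08:45 → clear.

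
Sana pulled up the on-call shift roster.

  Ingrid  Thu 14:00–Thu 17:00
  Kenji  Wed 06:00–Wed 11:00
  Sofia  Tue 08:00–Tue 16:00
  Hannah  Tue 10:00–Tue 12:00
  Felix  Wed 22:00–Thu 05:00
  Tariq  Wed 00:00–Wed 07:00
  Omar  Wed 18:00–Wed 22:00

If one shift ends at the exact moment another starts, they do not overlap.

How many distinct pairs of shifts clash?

Two intervals overlap when each starts before the other ends.
Sorted by start: Sofia, Hannah, Tariq, Kenji, Omar, Felix, Ingrid.
Hannah starts before Sofia ends → Sofia and Hannah overlap.
Tariq starts after Sofia ends; Sofia is clear from here.
Tariq starts after Hannah ends; Hannah is clear from here.
Kenji starts before Tariq ends → Tariq and Kenji overlap.
Omar starts after Tariq ends; Tariq is clear from here.
Omar starts after Kenji ends; Kenji is clear from here.
Felix starts exactly when Omar ends (back-to-back, no overlap); Omar is clear from here.
Ingrid starts after Felix ends.
Overlapping pairs: Hannah & Sofia, Kenji & Tariq — 2 in total.

2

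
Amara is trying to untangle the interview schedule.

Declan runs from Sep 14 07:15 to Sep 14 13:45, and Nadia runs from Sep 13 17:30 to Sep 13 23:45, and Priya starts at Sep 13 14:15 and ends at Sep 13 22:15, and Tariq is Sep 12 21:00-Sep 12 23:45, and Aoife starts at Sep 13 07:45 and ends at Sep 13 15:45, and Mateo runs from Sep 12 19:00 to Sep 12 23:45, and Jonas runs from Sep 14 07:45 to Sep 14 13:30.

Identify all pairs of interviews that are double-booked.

Aoife & Priya, Declan & Jonas, Mateo & Tariq, Nadia & Priya

Sorted by start: Mateo, Tariq, Aoife, Priya, Nadia, Declan, Jonas.
Tariq starts before Mateo ends → Mateo and Tariq overlap.
Aoife starts after Mateo ends; Mateo is clear from here.
Aoife starts after Tariq ends; Tariq is clear from here.
Priya starts before Aoife ends → Aoife and Priya overlap.
Nadia starts after Aoife ends; Aoife is clear from here.
Nadia starts before Priya ends → Priya and Nadia overlap.
Declan starts after Priya ends; Priya is clear from here.
Declan starts after Nadia ends; Nadia is clear from here.
Jonas starts before Declan ends → Declan and Jonas overlap.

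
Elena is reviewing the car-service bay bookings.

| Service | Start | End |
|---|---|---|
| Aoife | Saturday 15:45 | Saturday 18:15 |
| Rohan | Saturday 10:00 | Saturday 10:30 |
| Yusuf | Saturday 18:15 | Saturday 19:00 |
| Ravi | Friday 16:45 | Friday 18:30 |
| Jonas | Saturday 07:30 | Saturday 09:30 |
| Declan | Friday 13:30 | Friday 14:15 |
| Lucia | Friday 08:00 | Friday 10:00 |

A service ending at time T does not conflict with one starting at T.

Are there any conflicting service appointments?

Sorted by start: Lucia, Declan, Ravi, Jonas, Rohan, Aoife, Yusuf.
Declan starts after Lucia ends, so nothing later overlaps Lucia either.
Ravi starts after Declan ends, so nothing later overlaps Declan either.
Jonas starts after Ravi ends, so nothing later overlaps Ravi either.
Rohan starts after Jonas ends, so nothing later overlaps Jonas either.
Aoife starts after Rohan ends, so nothing later overlaps Rohan either.
Yusuf starts exactly when Aoife ends (back-to-back, no overlap).
Every pair is clear; the schedule has no overlaps.

No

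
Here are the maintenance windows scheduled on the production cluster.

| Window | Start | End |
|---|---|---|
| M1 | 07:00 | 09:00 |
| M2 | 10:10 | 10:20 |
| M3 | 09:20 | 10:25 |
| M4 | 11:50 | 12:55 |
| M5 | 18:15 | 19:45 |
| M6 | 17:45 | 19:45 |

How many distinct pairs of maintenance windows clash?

Sorted by start: M1, M3, M2, M4, M6, M5.
M3 starts after M1 ends, so M1 has no further overlaps.
M2 starts before M3 ends → M3 and M2 overlap.
M4 starts after M3 ends, so M3 has no further overlaps.
M4 starts after M2 ends, so M2 has no further overlaps.
M6 starts after M4 ends, so M4 has no further overlaps.
M5 starts before M6 ends → M6 and M5 overlap.
Overlapping pairs: M2 & M3, M5 & M6 — 2 in total.

2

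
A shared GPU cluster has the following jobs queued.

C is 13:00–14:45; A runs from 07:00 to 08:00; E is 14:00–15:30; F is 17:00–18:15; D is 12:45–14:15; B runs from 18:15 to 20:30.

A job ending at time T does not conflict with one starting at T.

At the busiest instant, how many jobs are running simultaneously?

3

Sweep the timeline, counting +1 at each start and −1 at each end (ends before starts at a tie):
07:00 start A → 1
08:00 end A → 0
12:45 start D → 1
13:00 start C → 2
14:00 start E → 3
14:15 end D → 2
14:45 end C → 1
15:30 end E → 0
17:00 start F → 1
18:15 end F → 0
18:15 start B → 1
20:30 end B → 0
Peak is 3, at 14:00 (C, D, E).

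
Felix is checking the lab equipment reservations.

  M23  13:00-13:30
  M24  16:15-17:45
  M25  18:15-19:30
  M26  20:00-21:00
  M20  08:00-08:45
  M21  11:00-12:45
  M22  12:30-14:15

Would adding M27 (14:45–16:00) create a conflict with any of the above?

M20: ends 08:45 at or before M27 starts 14:45 → clear.
M21: ends 12:45 at or before M27 starts 14:45 → clear.
M22: ends 14:15 at or before M27 starts 14:45 → clear.
M23: ends 13:30 at or before M27 starts 14:45 → clear.
M24: starts 16:15 at or after M27 ends 16:00 → clear.
M25: starts 18:15 at or after M27 ends 16:00 → clear.
M26: starts 20:00 at or after M27 ends 16:00 → clear.

No — it doesn't clash with anything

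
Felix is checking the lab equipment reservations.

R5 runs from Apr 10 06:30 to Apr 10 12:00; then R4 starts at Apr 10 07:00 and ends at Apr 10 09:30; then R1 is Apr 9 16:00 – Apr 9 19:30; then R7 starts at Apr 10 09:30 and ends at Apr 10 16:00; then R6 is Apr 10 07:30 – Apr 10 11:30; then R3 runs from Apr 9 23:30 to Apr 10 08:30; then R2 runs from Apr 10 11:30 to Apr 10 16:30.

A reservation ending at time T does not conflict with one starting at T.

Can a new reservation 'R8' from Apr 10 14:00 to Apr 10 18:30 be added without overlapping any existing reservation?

R1: ends Apr 9 19:30 at or before R8 starts Apr 10 14:00 → clear.
R3: ends Apr 10 08:30 at or before R8 starts Apr 10 14:00 → clear.
R5: ends Apr 10 12:00 at or before R8 starts Apr 10 14:00 → clear.
R4: ends Apr 10 09:30 at or before R8 starts Apr 10 14:00 → clear.
R6: ends Apr 10 11:30 at or before R8 starts Apr 10 14:00 → clear.
R7: starts Apr 10 09:30 before R8 ends Apr 10 18:30, and ends Apr 10 16:00 after R8 starts Apr 10 14:00 → overlap.
R2: starts Apr 10 11:30 before R8 ends Apr 10 18:30, and ends Apr 10 16:30 after R8 starts Apr 10 14:00 → overlap.
R8 overlaps R2, R7.

No — it overlaps R2, R7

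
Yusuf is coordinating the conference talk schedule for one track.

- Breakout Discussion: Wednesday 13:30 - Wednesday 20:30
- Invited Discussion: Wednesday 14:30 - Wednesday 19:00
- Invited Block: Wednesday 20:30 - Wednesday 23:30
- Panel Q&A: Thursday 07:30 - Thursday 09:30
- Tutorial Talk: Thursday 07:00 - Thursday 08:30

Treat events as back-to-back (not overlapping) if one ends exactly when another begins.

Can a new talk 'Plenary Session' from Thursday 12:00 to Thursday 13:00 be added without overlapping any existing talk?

Breakout Discussion: ends Wednesday 20:30 at or before Plenary Session starts Thursday 12:00 → clear.
Invited Discussion: ends Wednesday 19:00 at or before Plenary Session starts Thursday 12:00 → clear.
Invited Block: ends Wednesday 23:30 at or before Plenary Session starts Thursday 12:00 → clear.
Tutorial Talk: ends Thursday 08:30 at or before Plenary Session starts Thursday 12:00 → clear.
Panel Q&A: ends Thursday 09:30 at or before Plenary Session starts Thursday 12:00 → clear.

Yes — the slot is free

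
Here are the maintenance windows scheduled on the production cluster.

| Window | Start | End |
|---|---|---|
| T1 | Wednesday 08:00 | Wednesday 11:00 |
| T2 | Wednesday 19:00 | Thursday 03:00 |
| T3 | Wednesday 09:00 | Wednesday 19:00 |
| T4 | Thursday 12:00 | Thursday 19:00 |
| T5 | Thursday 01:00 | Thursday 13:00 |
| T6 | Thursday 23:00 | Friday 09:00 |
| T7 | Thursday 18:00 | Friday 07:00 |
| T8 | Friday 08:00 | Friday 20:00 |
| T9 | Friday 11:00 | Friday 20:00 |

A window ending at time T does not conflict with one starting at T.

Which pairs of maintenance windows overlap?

T1 & T3, T2 & T5, T4 & T5, T4 & T7, T6 & T7, T6 & T8, T8 & T9

Sorted by start: T1, T3, T2, T5, T4, T7, T6, T8, T9.
T3 starts before T1 ends → T1 and T3 overlap.
T2 starts after T1 ends, so T1 has no further overlaps.
T2 starts exactly when T3 ends (back-to-back, no overlap), so T3 has no further overlaps.
T5 starts before T2 ends → T2 and T5 overlap.
T4 starts after T2 ends, so T2 has no further overlaps.
T4 starts before T5 ends → T5 and T4 overlap.
T7 starts after T5 ends, so T5 has no further overlaps.
T7 starts before T4 ends → T4 and T7 overlap.
T6 starts after T4 ends, so T4 has no further overlaps.
T6 starts before T7 ends → T7 and T6 overlap.
T8 starts after T7 ends, so T7 has no further overlaps.
T8 starts before T6 ends → T6 and T8 overlap.
T9 starts after T6 ends.
T9 starts before T8 ends → T8 and T9 overlap.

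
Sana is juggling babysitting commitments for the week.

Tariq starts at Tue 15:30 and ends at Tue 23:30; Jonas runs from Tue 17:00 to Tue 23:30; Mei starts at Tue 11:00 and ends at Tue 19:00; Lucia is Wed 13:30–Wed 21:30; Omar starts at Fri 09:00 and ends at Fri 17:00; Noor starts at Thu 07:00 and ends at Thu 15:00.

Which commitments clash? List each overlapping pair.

Jonas & Mei, Jonas & Tariq, Mei & Tariq

Two intervals overlap when each starts before the other ends.
Sorted by start: Mei, Tariq, Jonas, Lucia, Noor, Omar.
Tariq starts before Mei ends → Mei and Tariq overlap.
Jonas starts before Mei ends → Mei and Jonas overlap.
Lucia starts after Mei ends, so nothing later overlaps Mei either.
Jonas starts before Tariq ends → Tariq and Jonas overlap.
Lucia starts after Tariq ends, so nothing later overlaps Tariq either.
Lucia starts after Jonas ends, so nothing later overlaps Jonas either.
Noor starts after Lucia ends, so nothing later overlaps Lucia either.
Omar starts after Noor ends.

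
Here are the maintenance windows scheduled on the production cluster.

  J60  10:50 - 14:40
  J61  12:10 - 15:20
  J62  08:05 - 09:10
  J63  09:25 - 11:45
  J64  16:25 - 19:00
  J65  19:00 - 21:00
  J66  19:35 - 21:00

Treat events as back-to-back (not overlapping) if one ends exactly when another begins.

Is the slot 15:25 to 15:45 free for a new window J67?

J62: ends 09:10 at or before J67 starts 15:25 → clear.
J63: ends 11:45 at or before J67 starts 15:25 → clear.
J60: ends 14:40 at or before J67 starts 15:25 → clear.
J61: ends 15:20 at or before J67 starts 15:25 → clear.
J64: starts 16:25 at or after J67 ends 15:45 → clear.
J65: starts 19:00 at or after J67 ends 15:45 → clear.
J66: starts 19:35 at or after J67 ends 15:45 → clear.

Yes — the slot is free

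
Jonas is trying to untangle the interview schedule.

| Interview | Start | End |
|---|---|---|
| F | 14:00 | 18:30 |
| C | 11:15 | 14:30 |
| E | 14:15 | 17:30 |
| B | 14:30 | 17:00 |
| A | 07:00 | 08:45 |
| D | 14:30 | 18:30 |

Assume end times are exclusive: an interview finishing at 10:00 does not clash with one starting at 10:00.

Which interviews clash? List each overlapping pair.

Sorted by start: A, C, F, E, B, D.
C starts after A ends; A is clear from here.
F starts before C ends → C and F overlap.
E starts before C ends → C and E overlap.
B starts exactly when C ends (back-to-back, no overlap); C is clear from here.
E starts before F ends → F and E overlap.
B starts before F ends → F and B overlap.
D starts before F ends → F and D overlap.
B starts before E ends → E and B overlap.
D starts before E ends → E and D overlap.
D starts before B ends → B and D overlap.

B & D, B & E, B & F, C & E, C & F, D & E, D & F, E & F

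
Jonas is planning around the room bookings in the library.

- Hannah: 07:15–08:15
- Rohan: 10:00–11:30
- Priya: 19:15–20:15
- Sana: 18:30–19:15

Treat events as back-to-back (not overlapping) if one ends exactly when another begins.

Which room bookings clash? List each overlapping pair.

no overlapping pairs

Sorted by start: Hannah, Rohan, Sana, Priya.
Rohan starts after Hannah ends, so nothing later overlaps Hannah either.
Sana starts after Rohan ends, so nothing later overlaps Rohan either.
Priya starts exactly when Sana ends (back-to-back, no overlap).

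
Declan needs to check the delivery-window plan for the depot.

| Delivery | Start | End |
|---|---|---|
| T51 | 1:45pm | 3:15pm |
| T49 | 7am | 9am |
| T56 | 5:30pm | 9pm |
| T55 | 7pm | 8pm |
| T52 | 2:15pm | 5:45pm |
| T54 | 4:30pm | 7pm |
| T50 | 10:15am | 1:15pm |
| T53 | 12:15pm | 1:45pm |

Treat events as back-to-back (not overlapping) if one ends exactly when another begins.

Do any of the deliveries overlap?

Check each pair: they overlap iff neither finishes before the other starts.
Sorted by start: T49, T50, T53, T51, T52, T54, T56, T55.
T50 starts after T49 ends — done with T49.
T53 starts before T50 ends → T50 and T53 overlap.
That's a conflict, so the schedule is not conflict-free.

Yes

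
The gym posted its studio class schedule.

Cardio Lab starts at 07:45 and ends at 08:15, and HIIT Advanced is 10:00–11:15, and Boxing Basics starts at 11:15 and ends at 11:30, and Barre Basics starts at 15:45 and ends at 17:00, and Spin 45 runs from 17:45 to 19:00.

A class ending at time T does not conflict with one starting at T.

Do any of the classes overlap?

No

Sorted by start: Cardio Lab, HIIT Advanced, Boxing Basics, Barre Basics, Spin 45.
HIIT Advanced starts after Cardio Lab ends, so Cardio Lab has no further overlaps.
Boxing Basics starts exactly when HIIT Advanced ends (back-to-back, no overlap), so HIIT Advanced has no further overlaps.
Barre Basics starts after Boxing Basics ends, so Boxing Basics has no further overlaps.
Spin 45 starts after Barre Basics ends.
Every pair is clear; the schedule has no overlaps.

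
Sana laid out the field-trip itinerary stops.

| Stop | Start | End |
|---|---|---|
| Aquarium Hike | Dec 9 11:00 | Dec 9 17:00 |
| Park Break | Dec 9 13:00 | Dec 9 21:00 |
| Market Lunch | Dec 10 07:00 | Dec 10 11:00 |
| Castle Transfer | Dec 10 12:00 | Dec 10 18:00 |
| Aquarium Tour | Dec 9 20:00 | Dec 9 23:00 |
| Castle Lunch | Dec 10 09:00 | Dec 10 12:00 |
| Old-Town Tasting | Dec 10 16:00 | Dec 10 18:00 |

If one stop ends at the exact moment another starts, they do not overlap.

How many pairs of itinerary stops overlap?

4

Check each pair: they overlap iff neither finishes before the other starts.
Sorted by start: Aquarium Hike, Park Break, Aquarium Tour, Market Lunch, Castle Lunch, Castle Transfer, Old-Town Tasting.
Park Break starts before Aquarium Hike ends → Aquarium Hike and Park Break overlap.
Aquarium Tour starts after Aquarium Hike ends; Aquarium Hike is clear from here.
Aquarium Tour starts before Park Break ends → Park Break and Aquarium Tour overlap.
Market Lunch starts after Park Break ends; Park Break is clear from here.
Market Lunch starts after Aquarium Tour ends; Aquarium Tour is clear from here.
Castle Lunch starts before Market Lunch ends → Market Lunch and Castle Lunch overlap.
Castle Transfer starts after Market Lunch ends; Market Lunch is clear from here.
Castle Transfer starts exactly when Castle Lunch ends (back-to-back, no overlap); Castle Lunch is clear from here.
Old-Town Tasting starts before Castle Transfer ends → Castle Transfer and Old-Town Tasting overlap.
Overlapping pairs: Aquarium Hike & Park Break, Aquarium Tour & Park Break, Castle Lunch & Market Lunch, Castle Transfer & Old-Town Tasting — 4 in total.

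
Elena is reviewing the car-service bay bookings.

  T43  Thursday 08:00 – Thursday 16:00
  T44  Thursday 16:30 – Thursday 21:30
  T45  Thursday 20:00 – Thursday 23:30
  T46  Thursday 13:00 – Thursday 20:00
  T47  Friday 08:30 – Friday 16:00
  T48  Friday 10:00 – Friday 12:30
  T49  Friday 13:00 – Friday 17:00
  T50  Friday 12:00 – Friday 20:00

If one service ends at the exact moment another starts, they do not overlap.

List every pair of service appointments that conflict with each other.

Sorted by start: T43, T46, T44, T45, T47, T48, T50, T49.
T46 starts before T43 ends → T43 and T46 overlap.
T44 starts after T43 ends, so nothing later overlaps T43 either.
T44 starts before T46 ends → T46 and T44 overlap.
T45 starts exactly when T46 ends (back-to-back, no overlap), so nothing later overlaps T46 either.
T45 starts before T44 ends → T44 and T45 overlap.
T47 starts after T44 ends, so nothing later overlaps T44 either.
T47 starts after T45 ends, so nothing later overlaps T45 either.
T48 starts before T47 ends → T47 and T48 overlap.
T50 starts before T47 ends → T47 and T50 overlap.
T49 starts before T47 ends → T47 and T49 overlap.
T50 starts before T48 ends → T48 and T50 overlap.
T49 starts after T48 ends.
T49 starts before T50 ends → T50 and T49 overlap.

T43 & T46, T44 & T45, T44 & T46, T47 & T48, T47 & T49, T47 & T50, T48 & T50, T49 & T50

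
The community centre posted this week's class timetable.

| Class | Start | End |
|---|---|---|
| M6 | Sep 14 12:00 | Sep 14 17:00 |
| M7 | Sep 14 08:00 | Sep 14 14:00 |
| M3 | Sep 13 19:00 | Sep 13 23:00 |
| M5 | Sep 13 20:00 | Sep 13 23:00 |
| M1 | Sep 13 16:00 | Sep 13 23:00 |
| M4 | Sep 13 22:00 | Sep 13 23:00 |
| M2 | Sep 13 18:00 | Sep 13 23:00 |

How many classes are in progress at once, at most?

Sweep the timeline, counting +1 at each start and −1 at each end (ends before starts at a tie):
Sep 13 16:00 start M1 → 1
Sep 13 18:00 start M2 → 2
Sep 13 19:00 start M3 → 3
Sep 13 20:00 start M5 → 4
Sep 13 22:00 start M4 → 5
Sep 13 23:00 end M1 → 4
Sep 13 23:00 end M2 → 3
Sep 13 23:00 end M3 → 2
Sep 13 23:00 end M4 → 1
Sep 13 23:00 end M5 → 0
Sep 14 08:00 start M7 → 1
Sep 14 12:00 start M6 → 2
Sep 14 14:00 end M7 → 1
Sep 14 17:00 end M6 → 0
Peak is 5, at Sep 13 22:00 (M1, M2, M3, M4, M5).

5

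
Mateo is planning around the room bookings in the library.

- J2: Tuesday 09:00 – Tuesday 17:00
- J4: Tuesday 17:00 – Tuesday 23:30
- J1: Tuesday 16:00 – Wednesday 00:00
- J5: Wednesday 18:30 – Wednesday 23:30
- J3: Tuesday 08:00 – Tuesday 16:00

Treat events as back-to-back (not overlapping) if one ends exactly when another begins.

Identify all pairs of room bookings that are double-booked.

J1 & J2, J1 & J4, J2 & J3

Sorted by start: J3, J2, J1, J4, J5.
J2 starts before J3 ends → J3 and J2 overlap.
J1 starts exactly when J3 ends (back-to-back, no overlap) — done with J3.
J1 starts before J2 ends → J2 and J1 overlap.
J4 starts exactly when J2 ends (back-to-back, no overlap) — done with J2.
J4 starts before J1 ends → J1 and J4 overlap.
J5 starts after J1 ends.
J5 starts after J4 ends.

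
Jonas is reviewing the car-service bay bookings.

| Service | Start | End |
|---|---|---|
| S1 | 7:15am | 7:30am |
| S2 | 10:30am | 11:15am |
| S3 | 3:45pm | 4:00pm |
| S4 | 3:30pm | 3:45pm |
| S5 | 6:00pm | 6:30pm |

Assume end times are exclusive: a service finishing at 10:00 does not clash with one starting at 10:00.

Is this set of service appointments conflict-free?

Yes

Sorted by start: S1, S2, S4, S3, S5.
S2 starts after S1 ends, so S1 has no further overlaps.
S4 starts after S2 ends, so S2 has no further overlaps.
S3 starts exactly when S4 ends (back-to-back, no overlap), so S4 has no further overlaps.
S5 starts after S3 ends.
Every pair is clear; the schedule has no overlaps.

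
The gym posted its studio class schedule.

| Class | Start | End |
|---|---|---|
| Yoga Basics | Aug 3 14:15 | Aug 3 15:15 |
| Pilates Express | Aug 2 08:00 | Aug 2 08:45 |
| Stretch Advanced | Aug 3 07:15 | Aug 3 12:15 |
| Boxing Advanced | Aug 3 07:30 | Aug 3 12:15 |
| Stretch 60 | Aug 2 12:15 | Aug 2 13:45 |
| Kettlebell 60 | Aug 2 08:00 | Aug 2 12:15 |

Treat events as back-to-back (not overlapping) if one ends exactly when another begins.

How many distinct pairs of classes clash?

2

Check each pair: they overlap iff neither finishes before the other starts.
Sorted by start: Kettlebell 60, Pilates Express, Stretch 60, Stretch Advanced, Boxing Advanced, Yoga Basics.
Pilates Express starts before Kettlebell 60 ends → Kettlebell 60 and Pilates Express overlap.
Stretch 60 starts exactly when Kettlebell 60 ends (back-to-back, no overlap), so nothing later overlaps Kettlebell 60 either.
Stretch 60 starts after Pilates Express ends, so nothing later overlaps Pilates Express either.
Stretch Advanced starts after Stretch 60 ends, so nothing later overlaps Stretch 60 either.
Boxing Advanced starts before Stretch Advanced ends → Stretch Advanced and Boxing Advanced overlap.
Yoga Basics starts after Stretch Advanced ends.
Yoga Basics starts after Boxing Advanced ends.
Overlapping pairs: Boxing Advanced & Stretch Advanced, Kettlebell 60 & Pilates Express — 2 in total.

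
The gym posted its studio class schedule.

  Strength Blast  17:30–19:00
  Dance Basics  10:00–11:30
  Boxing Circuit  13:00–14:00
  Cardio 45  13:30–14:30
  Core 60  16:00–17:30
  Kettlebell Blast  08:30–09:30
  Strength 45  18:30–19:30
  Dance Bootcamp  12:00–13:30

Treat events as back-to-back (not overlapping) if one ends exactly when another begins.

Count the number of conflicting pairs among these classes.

Check each pair: they overlap iff neither finishes before the other starts.
Sorted by start: Kettlebell Blast, Dance Basics, Dance Bootcamp, Boxing Circuit, Cardio 45, Core 60, Strength Blast, Strength 45.
Dance Basics starts after Kettlebell Blast ends — done with Kettlebell Blast.
Dance Bootcamp starts after Dance Basics ends — done with Dance Basics.
Boxing Circuit starts before Dance Bootcamp ends → Dance Bootcamp and Boxing Circuit overlap.
Cardio 45 starts exactly when Dance Bootcamp ends (back-to-back, no overlap) — done with Dance Bootcamp.
Cardio 45 starts before Boxing Circuit ends → Boxing Circuit and Cardio 45 overlap.
Core 60 starts after Boxing Circuit ends — done with Boxing Circuit.
Core 60 starts after Cardio 45 ends — done with Cardio 45.
Strength Blast starts exactly when Core 60 ends (back-to-back, no overlap) — done with Core 60.
Strength 45 starts before Strength Blast ends → Strength Blast and Strength 45 overlap.
Overlapping pairs: Boxing Circuit & Cardio 45, Boxing Circuit & Dance Bootcamp, Strength 45 & Strength Blast — 3 in total.

3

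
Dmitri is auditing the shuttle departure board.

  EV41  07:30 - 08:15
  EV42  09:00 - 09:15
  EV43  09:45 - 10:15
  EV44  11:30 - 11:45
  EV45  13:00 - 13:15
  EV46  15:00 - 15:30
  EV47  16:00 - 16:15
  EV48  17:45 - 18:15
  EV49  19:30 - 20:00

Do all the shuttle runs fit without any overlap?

Two intervals overlap when each starts before the other ends.
Sorted by start: EV41, EV42, EV43, EV44, EV45, EV46, EV47, EV48, EV49.
EV42 starts after EV41 ends, so nothing later overlaps EV41 either.
EV43 starts after EV42 ends, so nothing later overlaps EV42 either.
EV44 starts after EV43 ends, so nothing later overlaps EV43 either.
EV45 starts after EV44 ends, so nothing later overlaps EV44 either.
EV46 starts after EV45 ends, so nothing later overlaps EV45 either.
EV47 starts after EV46 ends, so nothing later overlaps EV46 either.
EV48 starts after EV47 ends, so nothing later overlaps EV47 either.
EV49 starts after EV48 ends.
Every pair is clear; the schedule has no overlaps.

Yes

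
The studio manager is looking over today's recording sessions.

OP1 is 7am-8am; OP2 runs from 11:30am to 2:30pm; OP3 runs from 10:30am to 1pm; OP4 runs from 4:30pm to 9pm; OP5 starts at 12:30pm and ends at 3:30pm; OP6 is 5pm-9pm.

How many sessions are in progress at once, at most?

Walk through starts and ends in time order (an end at T is processed before a start at T):
7am start OP1 → 1
8am end OP1 → 0
10:30am start OP3 → 1
11:30am start OP2 → 2
12:30pm start OP5 → 3
1pm end OP3 → 2
2:30pm end OP2 → 1
3:30pm end OP5 → 0
4:30pm start OP4 → 1
5pm start OP6 → 2
9pm end OP4 → 1
9pm end OP6 → 0
Peak is 3, at 12:30pm (OP2, OP3, OP5).

3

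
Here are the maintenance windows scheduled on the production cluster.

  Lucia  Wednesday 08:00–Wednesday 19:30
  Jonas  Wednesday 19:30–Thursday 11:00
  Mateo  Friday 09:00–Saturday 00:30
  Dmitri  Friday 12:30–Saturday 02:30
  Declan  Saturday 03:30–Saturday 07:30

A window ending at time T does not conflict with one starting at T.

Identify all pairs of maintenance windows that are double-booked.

Sorted by start: Lucia, Jonas, Mateo, Dmitri, Declan.
Jonas starts exactly when Lucia ends (back-to-back, no overlap), so nothing later overlaps Lucia either.
Mateo starts after Jonas ends, so nothing later overlaps Jonas either.
Dmitri starts before Mateo ends → Mateo and Dmitri overlap.
Declan starts after Mateo ends.
Declan starts after Dmitri ends.

Dmitri & Mateo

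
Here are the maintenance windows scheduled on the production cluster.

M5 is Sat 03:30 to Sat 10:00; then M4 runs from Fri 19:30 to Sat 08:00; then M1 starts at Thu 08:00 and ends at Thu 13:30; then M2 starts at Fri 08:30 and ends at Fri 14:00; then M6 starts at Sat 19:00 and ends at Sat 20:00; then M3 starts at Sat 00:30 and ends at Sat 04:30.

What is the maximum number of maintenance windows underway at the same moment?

Walk through starts and ends in time order (an end at T is processed before a start at T):
Thu 08:00 start M1 → 1
Thu 13:30 end M1 → 0
Fri 08:30 start M2 → 1
Fri 14:00 end M2 → 0
Fri 19:30 start M4 → 1
Sat 00:30 start M3 → 2
Sat 03:30 start M5 → 3
Sat 04:30 end M3 → 2
Sat 08:00 end M4 → 1
Sat 10:00 end M5 → 0
Sat 19:00 start M6 → 1
Sat 20:00 end M6 → 0
Peak is 3, at Sat 03:30 (M3, M4, M5).

3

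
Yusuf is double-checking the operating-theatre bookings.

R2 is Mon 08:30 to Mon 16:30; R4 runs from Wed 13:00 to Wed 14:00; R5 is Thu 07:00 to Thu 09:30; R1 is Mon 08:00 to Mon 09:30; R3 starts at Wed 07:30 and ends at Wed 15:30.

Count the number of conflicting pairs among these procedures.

2

Two intervals overlap when each starts before the other ends.
Sorted by start: R1, R2, R3, R4, R5.
R2 starts before R1 ends → R1 and R2 overlap.
R3 starts after R1 ends — done with R1.
R3 starts after R2 ends — done with R2.
R4 starts before R3 ends → R3 and R4 overlap.
R5 starts after R3 ends.
R5 starts after R4 ends.
Overlapping pairs: R1 & R2, R3 & R4 — 2 in total.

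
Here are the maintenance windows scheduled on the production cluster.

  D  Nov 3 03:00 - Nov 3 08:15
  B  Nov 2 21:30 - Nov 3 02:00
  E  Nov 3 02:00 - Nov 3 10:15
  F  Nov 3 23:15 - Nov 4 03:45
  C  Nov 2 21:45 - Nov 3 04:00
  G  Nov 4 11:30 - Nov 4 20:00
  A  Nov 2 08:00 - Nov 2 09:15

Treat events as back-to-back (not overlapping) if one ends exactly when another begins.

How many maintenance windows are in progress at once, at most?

Sort all start/end points and keep a running count:
Nov 2 08:00 start A → 1
Nov 2 09:15 end A → 0
Nov 2 21:30 start B → 1
Nov 2 21:45 start C → 2
Nov 3 02:00 end B → 1
Nov 3 02:00 start E → 2
Nov 3 03:00 start D → 3
Nov 3 04:00 end C → 2
Nov 3 08:15 end D → 1
Nov 3 10:15 end E → 0
Nov 3 23:15 start F → 1
Nov 4 03:45 end F → 0
Nov 4 11:30 start G → 1
Nov 4 20:00 end G → 0
Peak is 3, at Nov 3 03:00 (C, D, E).

3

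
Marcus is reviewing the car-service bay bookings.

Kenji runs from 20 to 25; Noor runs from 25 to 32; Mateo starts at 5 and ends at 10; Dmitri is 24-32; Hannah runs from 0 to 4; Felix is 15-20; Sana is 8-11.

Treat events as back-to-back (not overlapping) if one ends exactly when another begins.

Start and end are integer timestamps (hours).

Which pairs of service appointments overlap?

Sorted by start: Hannah, Mateo, Sana, Felix, Kenji, Dmitri, Noor.
Mateo starts after Hannah ends, so Hannah has no further overlaps.
Sana starts before Mateo ends → Mateo and Sana overlap.
Felix starts after Mateo ends, so Mateo has no further overlaps.
Felix starts after Sana ends, so Sana has no further overlaps.
Kenji starts exactly when Felix ends (back-to-back, no overlap), so Felix has no further overlaps.
Dmitri starts before Kenji ends → Kenji and Dmitri overlap.
Noor starts exactly when Kenji ends (back-to-back, no overlap).
Noor starts before Dmitri ends → Dmitri and Noor overlap.

Dmitri & Kenji, Dmitri & Noor, Mateo & Sana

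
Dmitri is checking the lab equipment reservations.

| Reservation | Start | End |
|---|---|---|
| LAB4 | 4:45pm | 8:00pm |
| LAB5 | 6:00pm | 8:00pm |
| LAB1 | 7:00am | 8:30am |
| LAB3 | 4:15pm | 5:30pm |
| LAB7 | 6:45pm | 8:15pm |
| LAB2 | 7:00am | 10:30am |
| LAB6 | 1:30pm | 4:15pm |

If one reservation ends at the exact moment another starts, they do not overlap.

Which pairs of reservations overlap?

Sorted by start: LAB1, LAB2, LAB6, LAB3, LAB4, LAB5, LAB7.
LAB2 starts before LAB1 ends → LAB1 and LAB2 overlap.
LAB6 starts after LAB1 ends, so LAB1 has no further overlaps.
LAB6 starts after LAB2 ends, so LAB2 has no further overlaps.
LAB3 starts exactly when LAB6 ends (back-to-back, no overlap), so LAB6 has no further overlaps.
LAB4 starts before LAB3 ends → LAB3 and LAB4 overlap.
LAB5 starts after LAB3 ends, so LAB3 has no further overlaps.
LAB5 starts before LAB4 ends → LAB4 and LAB5 overlap.
LAB7 starts before LAB4 ends → LAB4 and LAB7 overlap.
LAB7 starts before LAB5 ends → LAB5 and LAB7 overlap.

LAB1 & LAB2, LAB3 & LAB4, LAB4 & LAB5, LAB4 & LAB7, LAB5 & LAB7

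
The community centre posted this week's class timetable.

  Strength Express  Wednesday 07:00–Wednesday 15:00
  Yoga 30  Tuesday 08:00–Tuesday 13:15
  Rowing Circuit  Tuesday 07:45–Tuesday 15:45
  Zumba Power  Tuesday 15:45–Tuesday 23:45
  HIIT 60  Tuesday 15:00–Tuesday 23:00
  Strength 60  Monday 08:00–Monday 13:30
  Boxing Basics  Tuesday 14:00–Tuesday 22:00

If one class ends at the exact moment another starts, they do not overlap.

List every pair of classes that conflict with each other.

Sorted by start: Strength 60, Rowing Circuit, Yoga 30, Boxing Basics, HIIT 60, Zumba Power, Strength Express.
Rowing Circuit starts after Strength 60 ends, so Strength 60 has no further overlaps.
Yoga 30 starts before Rowing Circuit ends → Rowing Circuit and Yoga 30 overlap.
Boxing Basics starts before Rowing Circuit ends → Rowing Circuit and Boxing Basics overlap.
HIIT 60 starts before Rowing Circuit ends → Rowing Circuit and HIIT 60 overlap.
Zumba Power starts exactly when Rowing Circuit ends (back-to-back, no overlap), so Rowing Circuit has no further overlaps.
Boxing Basics starts after Yoga 30 ends, so Yoga 30 has no further overlaps.
HIIT 60 starts before Boxing Basics ends → Boxing Basics and HIIT 60 overlap.
Zumba Power starts before Boxing Basics ends → Boxing Basics and Zumba Power overlap.
Strength Express starts after Boxing Basics ends.
Zumba Power starts before HIIT 60 ends → HIIT 60 and Zumba Power overlap.
Strength Express starts after HIIT 60 ends.
Strength Express starts after Zumba Power ends.

Boxing Basics & HIIT 60, Boxing Basics & Rowing Circuit, Boxing Basics & Zumba Power, HIIT 60 & Rowing Circuit, HIIT 60 & Zumba Power, Rowing Circuit & Yoga 30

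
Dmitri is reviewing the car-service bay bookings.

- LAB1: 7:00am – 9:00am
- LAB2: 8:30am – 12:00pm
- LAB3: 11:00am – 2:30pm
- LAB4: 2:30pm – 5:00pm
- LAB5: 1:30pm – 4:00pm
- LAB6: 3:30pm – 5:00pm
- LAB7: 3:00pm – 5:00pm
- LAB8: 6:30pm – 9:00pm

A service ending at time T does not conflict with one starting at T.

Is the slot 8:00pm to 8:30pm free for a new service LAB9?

No — it overlaps LAB8

LAB1: ends 9:00am at or before LAB9 starts 8:00pm → clear.
LAB2: ends 12:00pm at or before LAB9 starts 8:00pm → clear.
LAB3: ends 2:30pm at or before LAB9 starts 8:00pm → clear.
LAB5: ends 4:00pm at or before LAB9 starts 8:00pm → clear.
LAB4: ends 5:00pm at or before LAB9 starts 8:00pm → clear.
LAB7: ends 5:00pm at or before LAB9 starts 8:00pm → clear.
LAB6: ends 5:00pm at or before LAB9 starts 8:00pm → clear.
LAB8: starts 6:30pm before LAB9 ends 8:30pm, and ends 9:00pm after LAB9 starts 8:00pm → overlap.
LAB9 overlaps LAB8.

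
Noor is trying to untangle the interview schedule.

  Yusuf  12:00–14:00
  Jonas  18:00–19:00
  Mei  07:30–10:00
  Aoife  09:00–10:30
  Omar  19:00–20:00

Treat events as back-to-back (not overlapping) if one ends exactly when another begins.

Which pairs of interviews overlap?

Sorted by start: Mei, Aoife, Yusuf, Jonas, Omar.
Aoife starts before Mei ends → Mei and Aoife overlap.
Yusuf starts after Mei ends, so Mei has no further overlaps.
Yusuf starts after Aoife ends, so Aoife has no further overlaps.
Jonas starts after Yusuf ends, so Yusuf has no further overlaps.
Omar starts exactly when Jonas ends (back-to-back, no overlap).

Aoife & Mei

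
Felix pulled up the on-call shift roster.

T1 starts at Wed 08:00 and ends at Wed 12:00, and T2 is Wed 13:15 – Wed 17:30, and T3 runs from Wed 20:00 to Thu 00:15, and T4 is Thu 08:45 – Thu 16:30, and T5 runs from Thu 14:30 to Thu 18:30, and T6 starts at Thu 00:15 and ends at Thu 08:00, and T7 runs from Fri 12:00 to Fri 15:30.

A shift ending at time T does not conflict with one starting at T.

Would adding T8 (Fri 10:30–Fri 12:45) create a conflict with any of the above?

T1: ends Wed 12:00 at or before T8 starts Fri 10:30 → clear.
T2: ends Wed 17:30 at or before T8 starts Fri 10:30 → clear.
T3: ends Thu 00:15 at or before T8 starts Fri 10:30 → clear.
T6: ends Thu 08:00 at or before T8 starts Fri 10:30 → clear.
T4: ends Thu 16:30 at or before T8 starts Fri 10:30 → clear.
T5: ends Thu 18:30 at or before T8 starts Fri 10:30 → clear.
T7: starts Fri 12:00 before T8 ends Fri 12:45, and ends Fri 15:30 after T8 starts Fri 10:30 → overlap.
T8 overlaps T7.

Yes — it overlaps T7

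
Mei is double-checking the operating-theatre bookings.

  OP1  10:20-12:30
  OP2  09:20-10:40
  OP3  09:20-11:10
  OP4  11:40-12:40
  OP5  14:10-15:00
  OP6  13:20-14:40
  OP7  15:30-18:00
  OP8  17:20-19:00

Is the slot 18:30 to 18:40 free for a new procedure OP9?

No — it overlaps OP8

OP2: ends 10:40 at or before OP9 starts 18:30 → clear.
OP3: ends 11:10 at or before OP9 starts 18:30 → clear.
OP1: ends 12:30 at or before OP9 starts 18:30 → clear.
OP4: ends 12:40 at or before OP9 starts 18:30 → clear.
OP6: ends 14:40 at or before OP9 starts 18:30 → clear.
OP5: ends 15:00 at or before OP9 starts 18:30 → clear.
OP7: ends 18:00 at or before OP9 starts 18:30 → clear.
OP8: starts 17:20 before OP9 ends 18:40, and ends 19:00 after OP9 starts 18:30 → overlap.
OP9 overlaps OP8.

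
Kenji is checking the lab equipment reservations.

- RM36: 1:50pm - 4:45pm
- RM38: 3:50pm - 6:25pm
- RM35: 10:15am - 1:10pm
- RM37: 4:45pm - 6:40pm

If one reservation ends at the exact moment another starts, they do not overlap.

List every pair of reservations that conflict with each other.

RM36 & RM38, RM37 & RM38

Sorted by start: RM35, RM36, RM38, RM37.
RM36 starts after RM35 ends — done with RM35.
RM38 starts before RM36 ends → RM36 and RM38 overlap.
RM37 starts exactly when RM36 ends (back-to-back, no overlap).
RM37 starts before RM38 ends → RM38 and RM37 overlap.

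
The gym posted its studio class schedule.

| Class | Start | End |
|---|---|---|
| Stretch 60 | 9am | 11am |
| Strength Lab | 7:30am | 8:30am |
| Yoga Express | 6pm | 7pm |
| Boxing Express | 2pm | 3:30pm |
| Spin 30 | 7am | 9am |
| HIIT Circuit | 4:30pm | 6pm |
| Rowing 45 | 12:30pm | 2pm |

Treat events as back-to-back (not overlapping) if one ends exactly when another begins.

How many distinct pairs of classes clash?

1

Sorted by start: Spin 30, Strength Lab, Stretch 60, Rowing 45, Boxing Express, HIIT Circuit, Yoga Express.
Strength Lab starts before Spin 30 ends → Spin 30 and Strength Lab overlap.
Stretch 60 starts exactly when Spin 30 ends (back-to-back, no overlap) — done with Spin 30.
Stretch 60 starts after Strength Lab ends — done with Strength Lab.
Rowing 45 starts after Stretch 60 ends — done with Stretch 60.
Boxing Express starts exactly when Rowing 45 ends (back-to-back, no overlap) — done with Rowing 45.
HIIT Circuit starts after Boxing Express ends — done with Boxing Express.
Yoga Express starts exactly when HIIT Circuit ends (back-to-back, no overlap).
Overlapping pairs: Spin 30 & Strength Lab — 1 in total.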